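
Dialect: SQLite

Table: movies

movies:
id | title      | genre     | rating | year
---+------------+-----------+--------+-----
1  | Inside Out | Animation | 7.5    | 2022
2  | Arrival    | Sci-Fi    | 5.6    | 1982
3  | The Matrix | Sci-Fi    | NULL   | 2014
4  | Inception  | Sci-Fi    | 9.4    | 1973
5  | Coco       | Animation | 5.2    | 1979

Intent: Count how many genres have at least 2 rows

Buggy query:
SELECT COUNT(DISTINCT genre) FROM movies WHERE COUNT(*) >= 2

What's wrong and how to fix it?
Bug: COUNT(*) cannot appear in WHERE; the per-group count doesn't exist yet

Fix: Use a subquery that GROUPs and filters with HAVING, then count its rows

Corrected query:
SELECT COUNT(*) FROM (SELECT genre FROM movies GROUP BY genre HAVING COUNT(*) >= 2)

Result:
COUNT(*)
--------
2       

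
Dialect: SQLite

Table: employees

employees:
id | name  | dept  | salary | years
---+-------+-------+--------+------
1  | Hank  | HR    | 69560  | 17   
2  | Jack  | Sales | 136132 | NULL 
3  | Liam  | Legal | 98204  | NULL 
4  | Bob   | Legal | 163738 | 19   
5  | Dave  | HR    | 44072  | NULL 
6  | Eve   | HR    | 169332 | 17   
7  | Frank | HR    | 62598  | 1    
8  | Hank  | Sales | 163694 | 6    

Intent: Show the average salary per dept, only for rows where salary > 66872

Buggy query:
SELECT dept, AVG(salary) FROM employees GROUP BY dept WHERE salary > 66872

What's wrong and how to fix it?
Bug: Row-level WHERE must come before GROUP BY in the clause order

Fix: Move the WHERE clause before GROUP BY

Corrected query:
SELECT dept, AVG(salary) FROM employees WHERE salary > 66872 GROUP BY dept

Result:
dept  | AVG(salary)
------+------------
HR    | 119446     
Legal | 130971     
Sales | 149913     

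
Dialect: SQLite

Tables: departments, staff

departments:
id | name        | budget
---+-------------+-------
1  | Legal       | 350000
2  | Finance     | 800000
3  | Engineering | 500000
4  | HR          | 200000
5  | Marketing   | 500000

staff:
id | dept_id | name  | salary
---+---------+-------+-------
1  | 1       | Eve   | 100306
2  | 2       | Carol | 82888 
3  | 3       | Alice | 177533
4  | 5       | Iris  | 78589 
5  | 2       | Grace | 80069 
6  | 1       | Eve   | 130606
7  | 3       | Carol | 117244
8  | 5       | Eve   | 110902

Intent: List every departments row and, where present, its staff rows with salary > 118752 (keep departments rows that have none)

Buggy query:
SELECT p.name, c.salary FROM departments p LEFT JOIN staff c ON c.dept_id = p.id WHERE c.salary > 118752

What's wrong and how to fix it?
Bug: A WHERE condition on the right-hand table after LEFT JOIN drops unmatched parents

Fix: Move the right-table condition into the ON clause so unmatched parents are kept

Corrected query:
SELECT p.name, c.salary FROM departments p LEFT JOIN staff c ON c.dept_id = p.id AND c.salary > 118752

Result:
name        | salary
------------+-------
Legal       | 130606
Finance     | NULL  
Engineering | 177533
HR          | NULL  
Marketing   | NULL  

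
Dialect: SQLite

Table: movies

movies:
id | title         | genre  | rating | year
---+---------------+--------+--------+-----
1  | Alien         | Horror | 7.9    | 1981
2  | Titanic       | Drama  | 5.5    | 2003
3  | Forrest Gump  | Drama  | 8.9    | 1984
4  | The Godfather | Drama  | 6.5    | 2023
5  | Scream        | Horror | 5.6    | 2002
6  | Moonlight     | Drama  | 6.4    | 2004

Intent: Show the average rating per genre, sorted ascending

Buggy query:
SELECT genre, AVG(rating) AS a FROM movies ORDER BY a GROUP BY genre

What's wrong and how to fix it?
Bug: GROUP BY must precede ORDER BY

Fix: Reorder: SELECT … FROM … GROUP BY … ORDER BY …

Corrected query:
SELECT genre, AVG(rating) AS a FROM movies GROUP BY genre ORDER BY a

Result:
genre  | a    
-------+------
Horror | 6.75 
Drama  | 6.825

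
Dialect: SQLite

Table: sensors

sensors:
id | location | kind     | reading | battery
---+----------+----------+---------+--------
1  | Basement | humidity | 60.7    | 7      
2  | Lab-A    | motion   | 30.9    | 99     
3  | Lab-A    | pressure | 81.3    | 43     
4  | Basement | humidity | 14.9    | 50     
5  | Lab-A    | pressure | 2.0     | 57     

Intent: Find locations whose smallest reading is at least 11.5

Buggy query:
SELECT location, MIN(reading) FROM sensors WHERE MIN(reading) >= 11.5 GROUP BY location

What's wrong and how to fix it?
Bug: MIN() in WHERE is a misuse of aggregate

Fix: Use HAVING for the per-group MIN condition

Corrected query:
SELECT location, MIN(reading) FROM sensors GROUP BY location HAVING MIN(reading) >= 11.5

Result:
location | MIN(reading)
---------+-------------
Basement | 14.9        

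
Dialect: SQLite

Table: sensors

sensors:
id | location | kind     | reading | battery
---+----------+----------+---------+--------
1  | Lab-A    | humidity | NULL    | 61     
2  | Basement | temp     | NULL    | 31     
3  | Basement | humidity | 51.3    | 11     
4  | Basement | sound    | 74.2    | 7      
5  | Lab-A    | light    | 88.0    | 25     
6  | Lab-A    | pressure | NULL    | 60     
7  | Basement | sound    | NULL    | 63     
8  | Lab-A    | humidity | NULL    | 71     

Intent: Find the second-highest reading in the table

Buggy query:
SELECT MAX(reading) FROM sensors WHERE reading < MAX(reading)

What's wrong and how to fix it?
Bug: The inner MAX is an aggregate inside WHERE, which is not allowed

Fix: Put the inner MAX in a scalar subquery

Corrected query:
SELECT MAX(reading) FROM sensors WHERE reading < (SELECT MAX(reading) FROM sensors)

Result:
MAX(reading)
------------
74.2        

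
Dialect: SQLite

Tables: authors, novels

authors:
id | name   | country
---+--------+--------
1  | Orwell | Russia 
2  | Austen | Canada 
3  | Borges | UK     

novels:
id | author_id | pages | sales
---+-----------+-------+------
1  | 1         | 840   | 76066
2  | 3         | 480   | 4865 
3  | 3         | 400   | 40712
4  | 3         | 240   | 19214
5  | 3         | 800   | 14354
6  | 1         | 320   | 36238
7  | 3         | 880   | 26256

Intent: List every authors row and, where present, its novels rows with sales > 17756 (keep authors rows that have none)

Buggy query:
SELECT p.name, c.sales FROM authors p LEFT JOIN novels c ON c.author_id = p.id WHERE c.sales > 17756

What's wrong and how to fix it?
Bug: Filtering c.sales in WHERE discards the NULL rows produced by LEFT JOIN, turning it into an inner join

Fix: Put 'c.sales > 17756' in the JOIN's ON clause instead of WHERE

Corrected query:
SELECT p.name, c.sales FROM authors p LEFT JOIN novels c ON c.author_id = p.id AND c.sales > 17756

Result:
name   | sales
-------+------
Orwell | 36238
Orwell | 76066
Austen | NULL 
Borges | 19214
Borges | 26256
Borges | 40712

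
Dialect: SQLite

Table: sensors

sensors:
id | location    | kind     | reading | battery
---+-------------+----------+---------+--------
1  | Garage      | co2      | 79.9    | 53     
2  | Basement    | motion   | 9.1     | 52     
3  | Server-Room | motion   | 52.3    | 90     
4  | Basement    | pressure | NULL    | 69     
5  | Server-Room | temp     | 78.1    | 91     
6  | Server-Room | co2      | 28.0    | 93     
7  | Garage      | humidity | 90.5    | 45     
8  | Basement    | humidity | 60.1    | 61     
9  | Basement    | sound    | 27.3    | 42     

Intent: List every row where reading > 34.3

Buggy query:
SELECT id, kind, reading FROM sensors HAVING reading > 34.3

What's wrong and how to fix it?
Bug: This is a non-aggregate query (no GROUP BY, no aggregates), so in SQLite the HAVING clause is invalid here; a row-level condition belongs in WHERE

Fix: Use WHERE for row-level filtering

Corrected query:
SELECT id, kind, reading FROM sensors WHERE reading > 34.3

Result:
id | kind     | reading
---+----------+--------
1  | co2      | 79.9   
3  | motion   | 52.3   
5  | temp     | 78.1   
7  | humidity | 90.5   
8  | humidity | 60.1   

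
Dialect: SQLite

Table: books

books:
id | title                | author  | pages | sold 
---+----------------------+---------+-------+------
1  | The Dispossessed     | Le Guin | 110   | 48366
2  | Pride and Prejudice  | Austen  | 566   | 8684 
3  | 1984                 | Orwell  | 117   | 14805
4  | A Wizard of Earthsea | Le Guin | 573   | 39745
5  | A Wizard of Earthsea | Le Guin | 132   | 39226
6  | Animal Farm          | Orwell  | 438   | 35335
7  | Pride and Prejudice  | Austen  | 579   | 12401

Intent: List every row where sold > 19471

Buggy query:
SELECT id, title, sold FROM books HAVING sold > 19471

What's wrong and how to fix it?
Bug: HAVING filters the output of aggregation, but this query has no GROUP BY and no aggregate functions, so SQLite rejects it (HAVING clause on a non-aggregate query); the condition here is per row

Fix: Replace HAVING with WHERE since the condition applies to individual rows

Corrected query:
SELECT id, title, sold FROM books WHERE sold > 19471

Result:
id | title                | sold 
---+----------------------+------
1  | The Dispossessed     | 48366
4  | A Wizard of Earthsea | 39745
5  | A Wizard of Earthsea | 39226
6  | Animal Farm          | 35335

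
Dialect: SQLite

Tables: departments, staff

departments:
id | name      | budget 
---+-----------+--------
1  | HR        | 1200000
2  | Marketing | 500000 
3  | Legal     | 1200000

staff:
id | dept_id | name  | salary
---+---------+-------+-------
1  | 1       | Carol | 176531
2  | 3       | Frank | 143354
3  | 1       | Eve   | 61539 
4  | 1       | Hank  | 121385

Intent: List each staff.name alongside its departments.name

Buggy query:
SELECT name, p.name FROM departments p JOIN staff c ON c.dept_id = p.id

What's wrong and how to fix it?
Bug: Both tables have a 'name' column; the unqualified reference is ambiguous

Fix: Qualify the column with its table alias (c.name)

Corrected query:
SELECT c.name, p.name FROM departments p JOIN staff c ON c.dept_id = p.id

Result:
name  | name 
------+------
Carol | HR   
Frank | Legal
Eve   | HR   
Hank  | HR   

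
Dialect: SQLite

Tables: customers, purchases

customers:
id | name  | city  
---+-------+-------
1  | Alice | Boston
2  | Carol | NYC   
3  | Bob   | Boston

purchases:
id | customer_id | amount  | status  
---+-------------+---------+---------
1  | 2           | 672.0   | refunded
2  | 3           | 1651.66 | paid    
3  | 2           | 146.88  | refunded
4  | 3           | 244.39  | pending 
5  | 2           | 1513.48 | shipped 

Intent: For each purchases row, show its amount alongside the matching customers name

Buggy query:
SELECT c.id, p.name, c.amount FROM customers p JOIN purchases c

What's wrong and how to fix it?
Bug: Missing join condition: each purchases row is matched to all customers rows instead of just its own

Fix: Add ON c.customer_id = p.id to the JOIN

Corrected query:
SELECT c.id, p.name, c.amount FROM customers p JOIN purchases c ON c.customer_id = p.id

Result:
id | name  | amount 
---+-------+--------
1  | Carol | 672    
2  | Bob   | 1651.66
3  | Carol | 146.88 
4  | Bob   | 244.39 
5  | Carol | 1513.48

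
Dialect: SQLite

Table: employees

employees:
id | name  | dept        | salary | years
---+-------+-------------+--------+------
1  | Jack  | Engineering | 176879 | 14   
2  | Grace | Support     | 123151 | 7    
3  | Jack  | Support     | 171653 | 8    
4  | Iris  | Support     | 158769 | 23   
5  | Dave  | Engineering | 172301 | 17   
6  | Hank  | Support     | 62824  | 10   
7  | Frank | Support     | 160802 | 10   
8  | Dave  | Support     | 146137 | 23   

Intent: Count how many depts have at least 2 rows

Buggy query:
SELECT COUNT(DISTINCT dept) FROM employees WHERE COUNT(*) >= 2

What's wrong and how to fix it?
Bug: COUNT(*) cannot appear in WHERE; the per-group count doesn't exist yet

Fix: Group first with HAVING COUNT(*) >= 2, then COUNT the resulting groups

Corrected query:
SELECT COUNT(*) FROM (SELECT dept FROM employees GROUP BY dept HAVING COUNT(*) >= 2)

Result:
COUNT(*)
--------
2       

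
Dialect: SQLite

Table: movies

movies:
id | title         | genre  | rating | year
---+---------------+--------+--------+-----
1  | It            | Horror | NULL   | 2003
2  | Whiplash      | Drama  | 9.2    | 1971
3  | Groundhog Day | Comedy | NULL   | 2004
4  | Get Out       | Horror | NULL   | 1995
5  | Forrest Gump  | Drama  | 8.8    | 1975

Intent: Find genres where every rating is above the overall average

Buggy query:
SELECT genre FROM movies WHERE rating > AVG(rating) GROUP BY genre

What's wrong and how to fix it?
Bug: WHERE evaluates per row before aggregation, so AVG() is unavailable

Fix: Use a subquery for AVG and a HAVING MIN(...) filter so the condition holds for every row in the group

Corrected query:
SELECT genre FROM movies GROUP BY genre HAVING MIN(rating) > (SELECT AVG(rating) FROM movies)

Result:
(no rows)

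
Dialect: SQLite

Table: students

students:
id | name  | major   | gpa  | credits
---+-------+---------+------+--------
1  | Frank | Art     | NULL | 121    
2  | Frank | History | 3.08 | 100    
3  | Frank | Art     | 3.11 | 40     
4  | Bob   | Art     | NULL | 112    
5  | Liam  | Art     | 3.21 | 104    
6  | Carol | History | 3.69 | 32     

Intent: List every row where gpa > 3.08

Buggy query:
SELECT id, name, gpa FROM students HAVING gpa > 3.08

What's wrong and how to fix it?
Bug: This is a non-aggregate query (no GROUP BY, no aggregates), so in SQLite the HAVING clause is invalid here; a row-level condition belongs in WHERE

Fix: Replace HAVING with WHERE since the condition applies to individual rows

Corrected query:
SELECT id, name, gpa FROM students WHERE gpa > 3.08

Result:
id | name  | gpa 
---+-------+-----
3  | Frank | 3.11
5  | Liam  | 3.21
6  | Carol | 3.69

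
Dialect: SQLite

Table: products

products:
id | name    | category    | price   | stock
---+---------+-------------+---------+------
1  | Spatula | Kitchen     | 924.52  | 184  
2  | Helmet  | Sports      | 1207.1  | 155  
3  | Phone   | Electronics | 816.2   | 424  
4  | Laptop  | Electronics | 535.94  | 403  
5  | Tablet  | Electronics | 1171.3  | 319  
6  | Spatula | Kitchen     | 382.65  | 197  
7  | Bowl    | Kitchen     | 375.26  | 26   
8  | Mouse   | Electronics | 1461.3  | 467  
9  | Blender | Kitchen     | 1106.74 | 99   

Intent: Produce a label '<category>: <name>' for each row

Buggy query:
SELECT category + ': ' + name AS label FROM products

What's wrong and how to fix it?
Bug: '+' is numeric addition; on text columns SQLite converts them to 0 instead of concatenating

Fix: Replace + with || to concatenate text

Corrected query:
SELECT category || ': ' || name AS label FROM products

Result:
label              
-------------------
Kitchen: Spatula   
Sports: Helmet     
Electronics: Phone 
Electronics: Laptop
Electronics: Tablet
Kitchen: Spatula   
Kitchen: Bowl      
Electronics: Mouse 
Kitchen: Blender   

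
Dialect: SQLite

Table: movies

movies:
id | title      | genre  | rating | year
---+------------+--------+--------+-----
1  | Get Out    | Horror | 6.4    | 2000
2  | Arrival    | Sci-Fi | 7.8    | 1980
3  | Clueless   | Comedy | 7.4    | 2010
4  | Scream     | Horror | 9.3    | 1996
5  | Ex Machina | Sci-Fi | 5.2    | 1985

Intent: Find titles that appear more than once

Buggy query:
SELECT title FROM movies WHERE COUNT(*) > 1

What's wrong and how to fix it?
Bug: WHERE can't reference COUNT(*); aggregates are computed after WHERE

Fix: GROUP BY title, then filter groups with HAVING COUNT(*) > 1

Corrected query:
SELECT title FROM movies GROUP BY title HAVING COUNT(*) > 1

Result:
(no rows)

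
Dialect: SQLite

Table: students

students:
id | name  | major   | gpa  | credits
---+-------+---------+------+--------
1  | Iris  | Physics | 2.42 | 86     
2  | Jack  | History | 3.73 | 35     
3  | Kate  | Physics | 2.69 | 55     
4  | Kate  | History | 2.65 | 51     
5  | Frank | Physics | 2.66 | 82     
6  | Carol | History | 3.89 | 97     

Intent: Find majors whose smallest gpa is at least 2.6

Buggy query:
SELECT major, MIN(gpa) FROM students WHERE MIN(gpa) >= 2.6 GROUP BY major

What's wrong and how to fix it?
Bug: MIN() in WHERE is a misuse of aggregate

Fix: Replace WHERE with HAVING after the GROUP BY

Corrected query:
SELECT major, MIN(gpa) FROM students GROUP BY major HAVING MIN(gpa) >= 2.6

Result:
major   | MIN(gpa)
--------+---------
History | 2.65    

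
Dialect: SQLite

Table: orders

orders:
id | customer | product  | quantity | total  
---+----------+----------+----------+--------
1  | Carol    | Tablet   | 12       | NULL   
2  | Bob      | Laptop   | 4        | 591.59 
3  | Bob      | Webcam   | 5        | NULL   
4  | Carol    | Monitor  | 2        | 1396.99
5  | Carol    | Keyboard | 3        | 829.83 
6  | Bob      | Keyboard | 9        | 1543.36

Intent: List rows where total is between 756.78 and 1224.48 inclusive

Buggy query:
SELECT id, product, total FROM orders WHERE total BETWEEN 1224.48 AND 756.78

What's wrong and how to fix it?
Bug: The bounds are reversed; BETWEEN a AND b requires a <= b to match anything

Fix: Write BETWEEN 756.78 AND 1224.48

Corrected query:
SELECT id, product, total FROM orders WHERE total BETWEEN 756.78 AND 1224.48

Result:
id | product  | total 
---+----------+-------
5  | Keyboard | 829.83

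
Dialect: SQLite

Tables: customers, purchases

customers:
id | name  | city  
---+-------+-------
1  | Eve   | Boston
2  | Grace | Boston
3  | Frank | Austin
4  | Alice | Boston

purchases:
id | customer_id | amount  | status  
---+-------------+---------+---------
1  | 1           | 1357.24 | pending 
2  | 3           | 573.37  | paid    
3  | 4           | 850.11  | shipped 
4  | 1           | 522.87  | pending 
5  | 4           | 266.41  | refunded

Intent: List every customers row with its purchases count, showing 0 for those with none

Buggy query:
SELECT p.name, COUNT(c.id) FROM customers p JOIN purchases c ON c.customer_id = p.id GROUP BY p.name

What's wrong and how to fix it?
Bug: INNER JOIN drops customers rows that have no matching purchases rows

Fix: Switch to LEFT JOIN to retain unmatched parent rows

Corrected query:
SELECT p.name, COUNT(c.id) FROM customers p LEFT JOIN purchases c ON c.customer_id = p.id GROUP BY p.name

Result:
name  | COUNT(c.id)
------+------------
Alice | 2          
Eve   | 2          
Frank | 1          
Grace | 0          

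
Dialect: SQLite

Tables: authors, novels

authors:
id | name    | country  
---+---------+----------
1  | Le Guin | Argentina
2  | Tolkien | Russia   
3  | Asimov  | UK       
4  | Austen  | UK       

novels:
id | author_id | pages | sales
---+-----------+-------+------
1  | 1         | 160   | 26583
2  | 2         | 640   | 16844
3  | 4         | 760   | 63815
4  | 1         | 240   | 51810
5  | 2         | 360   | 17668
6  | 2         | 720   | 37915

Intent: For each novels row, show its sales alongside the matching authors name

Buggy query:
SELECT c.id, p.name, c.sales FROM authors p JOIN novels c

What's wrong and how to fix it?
Bug: Missing join condition: each novels row is matched to all authors rows instead of just its own

Fix: Add ON c.author_id = p.id to the JOIN

Corrected query:
SELECT c.id, p.name, c.sales FROM authors p JOIN novels c ON c.author_id = p.id

Result:
id | name    | sales
---+---------+------
1  | Le Guin | 26583
2  | Tolkien | 16844
3  | Austen  | 63815
4  | Le Guin | 51810
5  | Tolkien | 17668
6  | Tolkien | 37915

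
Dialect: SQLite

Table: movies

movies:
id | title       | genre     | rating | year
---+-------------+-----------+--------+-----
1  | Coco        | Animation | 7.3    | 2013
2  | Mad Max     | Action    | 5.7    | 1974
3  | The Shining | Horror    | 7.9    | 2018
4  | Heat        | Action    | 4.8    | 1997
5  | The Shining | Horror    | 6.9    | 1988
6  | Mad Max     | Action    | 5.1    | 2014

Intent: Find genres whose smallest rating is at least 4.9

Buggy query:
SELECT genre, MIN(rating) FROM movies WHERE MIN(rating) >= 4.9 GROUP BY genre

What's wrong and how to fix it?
Bug: Aggregates like MIN are computed per group after WHERE runs

Fix: Use HAVING for the per-group MIN condition

Corrected query:
SELECT genre, MIN(rating) FROM movies GROUP BY genre HAVING MIN(rating) >= 4.9

Result:
genre     | MIN(rating)
----------+------------
Animation | 7.3        
Horror    | 6.9        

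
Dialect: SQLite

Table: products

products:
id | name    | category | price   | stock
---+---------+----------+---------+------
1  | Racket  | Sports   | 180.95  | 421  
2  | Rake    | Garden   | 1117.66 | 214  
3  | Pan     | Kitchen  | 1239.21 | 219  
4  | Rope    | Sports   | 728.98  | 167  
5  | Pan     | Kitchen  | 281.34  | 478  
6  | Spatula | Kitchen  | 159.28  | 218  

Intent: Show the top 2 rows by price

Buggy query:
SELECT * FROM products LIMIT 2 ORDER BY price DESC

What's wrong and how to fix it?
Bug: LIMIT must come after ORDER BY

Fix: Swap the clauses: ORDER BY first, then LIMIT

Corrected query:
SELECT * FROM products ORDER BY price DESC LIMIT 2

Result:
id | name | category | price   | stock
---+------+----------+---------+------
3  | Pan  | Kitchen  | 1239.21 | 219  
2  | Rake | Garden   | 1117.66 | 214  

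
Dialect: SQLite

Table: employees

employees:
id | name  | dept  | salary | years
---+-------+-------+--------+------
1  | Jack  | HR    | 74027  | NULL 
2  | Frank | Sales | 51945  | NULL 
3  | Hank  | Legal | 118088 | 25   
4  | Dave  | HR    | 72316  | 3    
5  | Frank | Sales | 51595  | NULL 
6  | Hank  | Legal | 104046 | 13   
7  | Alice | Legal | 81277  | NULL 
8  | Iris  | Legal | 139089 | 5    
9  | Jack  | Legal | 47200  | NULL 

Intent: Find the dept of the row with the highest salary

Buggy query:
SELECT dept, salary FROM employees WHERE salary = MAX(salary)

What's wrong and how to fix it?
Bug: WHERE is evaluated per row; an aggregate over the whole table isn't defined there

Fix: Use a subquery: WHERE salary = (SELECT MAX(salary) FROM employees)

Corrected query:
SELECT dept, salary FROM employees WHERE salary = (SELECT MAX(salary) FROM employees)

Result:
dept  | salary
------+-------
Legal | 139089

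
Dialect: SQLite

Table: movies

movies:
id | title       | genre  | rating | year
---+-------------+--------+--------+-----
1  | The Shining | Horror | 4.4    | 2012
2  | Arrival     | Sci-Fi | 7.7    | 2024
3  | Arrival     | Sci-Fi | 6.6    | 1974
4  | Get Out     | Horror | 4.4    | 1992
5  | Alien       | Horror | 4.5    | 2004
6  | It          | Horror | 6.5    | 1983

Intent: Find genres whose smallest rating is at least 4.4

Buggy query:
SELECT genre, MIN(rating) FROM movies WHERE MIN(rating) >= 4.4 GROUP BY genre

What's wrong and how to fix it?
Bug: Aggregates like MIN are computed per group after WHERE runs

Fix: Replace WHERE with HAVING after the GROUP BY

Corrected query:
SELECT genre, MIN(rating) FROM movies GROUP BY genre HAVING MIN(rating) >= 4.4

Result:
genre  | MIN(rating)
-------+------------
Horror | 4.4        
Sci-Fi | 6.6        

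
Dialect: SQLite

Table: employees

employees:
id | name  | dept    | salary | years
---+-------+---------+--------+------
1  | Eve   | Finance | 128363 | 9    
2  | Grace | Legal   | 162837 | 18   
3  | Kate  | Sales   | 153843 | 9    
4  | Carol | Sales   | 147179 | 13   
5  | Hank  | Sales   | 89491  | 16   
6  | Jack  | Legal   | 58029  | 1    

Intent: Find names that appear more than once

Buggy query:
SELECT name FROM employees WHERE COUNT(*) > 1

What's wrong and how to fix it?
Bug: WHERE can't reference COUNT(*); aggregates are computed after WHERE

Fix: Group first, then use HAVING for the count condition

Corrected query:
SELECT name FROM employees GROUP BY name HAVING COUNT(*) > 1

Result:
(no rows)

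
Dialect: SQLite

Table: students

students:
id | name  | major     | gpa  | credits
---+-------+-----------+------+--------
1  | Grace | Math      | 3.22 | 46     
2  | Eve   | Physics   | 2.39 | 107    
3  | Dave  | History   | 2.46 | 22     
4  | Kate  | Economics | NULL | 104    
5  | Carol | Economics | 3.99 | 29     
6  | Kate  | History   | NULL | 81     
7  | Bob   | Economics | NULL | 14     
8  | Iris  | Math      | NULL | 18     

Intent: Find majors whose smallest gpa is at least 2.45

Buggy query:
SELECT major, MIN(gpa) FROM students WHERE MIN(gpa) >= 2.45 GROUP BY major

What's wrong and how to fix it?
Bug: Aggregates like MIN are computed per group after WHERE runs

Fix: Replace WHERE with HAVING after the GROUP BY

Corrected query:
SELECT major, MIN(gpa) FROM students GROUP BY major HAVING MIN(gpa) >= 2.45

Result:
major     | MIN(gpa)
----------+---------
Economics | 3.99    
History   | 2.46    
Math      | 3.22    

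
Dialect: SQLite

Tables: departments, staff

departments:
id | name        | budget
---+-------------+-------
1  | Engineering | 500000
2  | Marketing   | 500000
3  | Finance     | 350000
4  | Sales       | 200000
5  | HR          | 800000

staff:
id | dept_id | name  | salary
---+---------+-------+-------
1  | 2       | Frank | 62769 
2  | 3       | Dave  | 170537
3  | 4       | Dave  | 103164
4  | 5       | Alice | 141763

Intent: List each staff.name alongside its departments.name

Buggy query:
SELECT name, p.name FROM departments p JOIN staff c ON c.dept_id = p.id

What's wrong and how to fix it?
Bug: 'name' exists in both joined tables, so the database can't tell which one is meant

Fix: Qualify the column with its table alias (c.name)

Corrected query:
SELECT c.name, p.name FROM departments p JOIN staff c ON c.dept_id = p.id

Result:
name  | name     
------+----------
Frank | Marketing
Dave  | Finance  
Dave  | Sales    
Alice | HR       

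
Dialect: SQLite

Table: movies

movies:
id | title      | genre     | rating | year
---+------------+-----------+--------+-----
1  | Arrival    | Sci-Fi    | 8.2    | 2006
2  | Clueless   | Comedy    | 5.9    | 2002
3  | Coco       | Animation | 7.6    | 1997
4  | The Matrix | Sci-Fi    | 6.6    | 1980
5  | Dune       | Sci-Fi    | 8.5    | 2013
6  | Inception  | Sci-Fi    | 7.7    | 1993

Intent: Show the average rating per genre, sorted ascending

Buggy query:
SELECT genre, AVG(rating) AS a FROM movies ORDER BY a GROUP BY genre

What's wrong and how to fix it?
Bug: ORDER BY appears before GROUP BY; SQL clause order requires GROUP BY first

Fix: Move ORDER BY to the end, after GROUP BY

Corrected query:
SELECT genre, AVG(rating) AS a FROM movies GROUP BY genre ORDER BY a

Result:
genre     | a   
----------+-----
Comedy    | 5.9 
Animation | 7.6 
Sci-Fi    | 7.75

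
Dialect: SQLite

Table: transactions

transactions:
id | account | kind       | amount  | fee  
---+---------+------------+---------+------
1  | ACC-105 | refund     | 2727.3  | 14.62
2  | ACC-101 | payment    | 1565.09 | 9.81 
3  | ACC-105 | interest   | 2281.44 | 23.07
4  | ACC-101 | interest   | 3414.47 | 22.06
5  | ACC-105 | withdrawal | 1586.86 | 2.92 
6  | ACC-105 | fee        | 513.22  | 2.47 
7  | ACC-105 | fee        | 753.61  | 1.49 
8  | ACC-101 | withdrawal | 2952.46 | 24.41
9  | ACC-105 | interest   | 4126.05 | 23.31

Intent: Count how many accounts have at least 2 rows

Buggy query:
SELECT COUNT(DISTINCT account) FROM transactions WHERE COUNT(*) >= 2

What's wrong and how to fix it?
Bug: COUNT(*) cannot appear in WHERE; the per-group count doesn't exist yet

Fix: Use a subquery that GROUPs and filters with HAVING, then count its rows

Corrected query:
SELECT COUNT(*) FROM (SELECT account FROM transactions GROUP BY account HAVING COUNT(*) >= 2)

Result:
COUNT(*)
--------
2       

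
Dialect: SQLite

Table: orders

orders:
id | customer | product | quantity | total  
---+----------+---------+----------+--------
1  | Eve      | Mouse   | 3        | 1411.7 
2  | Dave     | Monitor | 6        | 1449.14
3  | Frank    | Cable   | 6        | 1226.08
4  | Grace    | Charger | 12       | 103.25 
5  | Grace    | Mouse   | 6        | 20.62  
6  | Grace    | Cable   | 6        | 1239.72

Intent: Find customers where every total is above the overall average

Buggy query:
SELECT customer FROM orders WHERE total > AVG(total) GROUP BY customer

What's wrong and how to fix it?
Bug: WHERE evaluates per row before aggregation, so AVG() is unavailable

Fix: Compute the overall average in a scalar subquery and compare each group's MIN against it in HAVING

Corrected query:
SELECT customer FROM orders GROUP BY customer HAVING MIN(total) > (SELECT AVG(total) FROM orders)

Result:
customer
--------
Dave    
Eve     
Frank   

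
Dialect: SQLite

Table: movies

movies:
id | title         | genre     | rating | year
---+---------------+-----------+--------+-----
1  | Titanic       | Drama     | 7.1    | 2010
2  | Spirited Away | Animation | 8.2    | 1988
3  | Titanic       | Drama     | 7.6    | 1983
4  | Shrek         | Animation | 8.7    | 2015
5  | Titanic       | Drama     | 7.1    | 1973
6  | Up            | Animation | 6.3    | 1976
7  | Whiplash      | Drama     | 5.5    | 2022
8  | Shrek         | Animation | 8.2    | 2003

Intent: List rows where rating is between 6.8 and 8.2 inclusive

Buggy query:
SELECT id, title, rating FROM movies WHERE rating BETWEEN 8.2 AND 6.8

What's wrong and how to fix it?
Bug: The bounds are reversed; BETWEEN a AND b requires a <= b to match anything

Fix: Swap the bounds so the smaller value comes first

Corrected query:
SELECT id, title, rating FROM movies WHERE rating BETWEEN 6.8 AND 8.2

Result:
id | title         | rating
---+---------------+-------
1  | Titanic       | 7.1   
2  | Spirited Away | 8.2   
3  | Titanic       | 7.6   
5  | Titanic       | 7.1   
8  | Shrek         | 8.2   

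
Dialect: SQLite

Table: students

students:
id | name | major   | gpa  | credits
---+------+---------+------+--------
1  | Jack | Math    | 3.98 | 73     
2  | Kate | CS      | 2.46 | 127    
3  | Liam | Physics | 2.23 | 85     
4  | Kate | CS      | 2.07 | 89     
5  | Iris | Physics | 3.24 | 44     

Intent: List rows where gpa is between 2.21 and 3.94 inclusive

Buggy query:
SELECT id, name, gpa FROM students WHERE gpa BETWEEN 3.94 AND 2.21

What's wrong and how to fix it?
Bug: The bounds are reversed; BETWEEN a AND b requires a <= b to match anything

Fix: Swap the bounds so the smaller value comes first

Corrected query:
SELECT id, name, gpa FROM students WHERE gpa BETWEEN 2.21 AND 3.94

Result:
id | name | gpa 
---+------+-----
2  | Kate | 2.46
3  | Liam | 2.23
5  | Iris | 3.24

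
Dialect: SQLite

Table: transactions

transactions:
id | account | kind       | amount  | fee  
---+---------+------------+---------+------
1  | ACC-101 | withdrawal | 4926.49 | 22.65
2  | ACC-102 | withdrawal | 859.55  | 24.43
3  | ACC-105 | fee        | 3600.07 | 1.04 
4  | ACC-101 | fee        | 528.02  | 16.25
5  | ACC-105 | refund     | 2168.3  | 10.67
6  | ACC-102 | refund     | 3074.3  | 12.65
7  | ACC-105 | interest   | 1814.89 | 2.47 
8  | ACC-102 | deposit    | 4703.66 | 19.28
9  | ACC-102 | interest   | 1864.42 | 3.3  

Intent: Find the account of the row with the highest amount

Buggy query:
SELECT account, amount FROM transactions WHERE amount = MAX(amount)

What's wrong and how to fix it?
Bug: MAX(amount) is an aggregate and cannot be used directly in WHERE

Fix: Use a subquery: WHERE amount = (SELECT MAX(amount) FROM transactions)

Corrected query:
SELECT account, amount FROM transactions WHERE amount = (SELECT MAX(amount) FROM transactions)

Result:
account | amount 
--------+--------
ACC-101 | 4926.49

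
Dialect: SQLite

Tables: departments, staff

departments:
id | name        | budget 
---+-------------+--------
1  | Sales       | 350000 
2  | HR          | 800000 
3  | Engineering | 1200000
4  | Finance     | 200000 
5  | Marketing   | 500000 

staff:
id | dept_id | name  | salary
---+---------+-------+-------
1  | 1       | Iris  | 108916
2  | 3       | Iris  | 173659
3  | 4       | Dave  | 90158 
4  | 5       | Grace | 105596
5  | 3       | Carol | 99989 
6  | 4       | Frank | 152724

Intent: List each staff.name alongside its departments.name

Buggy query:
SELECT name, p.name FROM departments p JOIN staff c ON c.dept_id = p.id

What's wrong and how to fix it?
Bug: Both tables have a 'name' column; the unqualified reference is ambiguous

Fix: Prefix ambiguous columns with the table alias

Corrected query:
SELECT c.name, p.name FROM departments p JOIN staff c ON c.dept_id = p.id

Result:
name  | name       
------+------------
Iris  | Sales      
Iris  | Engineering
Dave  | Finance    
Grace | Marketing  
Carol | Engineering
Frank | Finance    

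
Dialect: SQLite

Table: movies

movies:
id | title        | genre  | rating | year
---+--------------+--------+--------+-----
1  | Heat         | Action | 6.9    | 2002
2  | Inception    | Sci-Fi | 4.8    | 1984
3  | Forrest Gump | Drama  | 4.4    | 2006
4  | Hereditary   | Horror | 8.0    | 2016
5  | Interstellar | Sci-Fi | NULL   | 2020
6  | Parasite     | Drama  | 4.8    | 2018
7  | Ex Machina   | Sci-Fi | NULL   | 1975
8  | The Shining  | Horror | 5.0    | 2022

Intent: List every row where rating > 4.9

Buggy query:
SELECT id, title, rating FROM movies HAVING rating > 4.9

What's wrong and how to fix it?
Bug: HAVING filters the output of aggregation, but this query has no GROUP BY and no aggregate functions, so SQLite rejects it (HAVING clause on a non-aggregate query); the condition here is per row

Fix: Replace HAVING with WHERE since the condition applies to individual rows

Corrected query:
SELECT id, title, rating FROM movies WHERE rating > 4.9

Result:
id | title       | rating
---+-------------+-------
1  | Heat        | 6.9   
4  | Hereditary  | 8     
8  | The Shining | 5     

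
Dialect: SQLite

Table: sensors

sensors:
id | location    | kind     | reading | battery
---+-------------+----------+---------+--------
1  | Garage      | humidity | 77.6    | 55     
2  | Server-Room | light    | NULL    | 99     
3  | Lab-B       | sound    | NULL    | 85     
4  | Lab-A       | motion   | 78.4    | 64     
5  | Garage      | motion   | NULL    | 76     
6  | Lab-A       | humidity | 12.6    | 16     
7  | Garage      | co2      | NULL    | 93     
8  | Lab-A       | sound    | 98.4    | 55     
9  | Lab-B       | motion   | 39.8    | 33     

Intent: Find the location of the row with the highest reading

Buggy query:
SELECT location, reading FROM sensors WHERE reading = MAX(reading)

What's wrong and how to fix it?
Bug: WHERE is evaluated per row; an aggregate over the whole table isn't defined there

Fix: Use a subquery: WHERE reading = (SELECT MAX(reading) FROM sensors)

Corrected query:
SELECT location, reading FROM sensors WHERE reading = (SELECT MAX(reading) FROM sensors)

Result:
location | reading
---------+--------
Lab-A    | 98.4   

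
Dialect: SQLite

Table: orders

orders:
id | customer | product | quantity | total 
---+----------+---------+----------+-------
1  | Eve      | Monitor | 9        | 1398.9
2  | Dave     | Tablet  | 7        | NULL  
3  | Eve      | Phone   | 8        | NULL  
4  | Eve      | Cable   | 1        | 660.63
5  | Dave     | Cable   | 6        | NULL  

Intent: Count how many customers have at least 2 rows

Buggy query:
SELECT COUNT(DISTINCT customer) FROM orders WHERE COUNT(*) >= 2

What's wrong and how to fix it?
Bug: WHERE filters individual rows, not groups, so a group-level COUNT is invalid there

Fix: Use a subquery that GROUPs and filters with HAVING, then count its rows

Corrected query:
SELECT COUNT(*) FROM (SELECT customer FROM orders GROUP BY customer HAVING COUNT(*) >= 2)

Result:
COUNT(*)
--------
2       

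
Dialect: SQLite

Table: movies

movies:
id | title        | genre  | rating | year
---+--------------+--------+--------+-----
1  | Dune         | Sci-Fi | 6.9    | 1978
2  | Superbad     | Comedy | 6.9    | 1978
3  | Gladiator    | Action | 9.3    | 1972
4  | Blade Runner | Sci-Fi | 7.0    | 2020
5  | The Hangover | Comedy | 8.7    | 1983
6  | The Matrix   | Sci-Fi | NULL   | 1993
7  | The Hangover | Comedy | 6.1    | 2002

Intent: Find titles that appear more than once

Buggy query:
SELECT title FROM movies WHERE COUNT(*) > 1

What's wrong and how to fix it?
Bug: COUNT(*) is an aggregate and cannot be used in WHERE

Fix: GROUP BY title, then filter groups with HAVING COUNT(*) > 1

Corrected query:
SELECT title FROM movies GROUP BY title HAVING COUNT(*) > 1

Result:
title       
------------
The Hangover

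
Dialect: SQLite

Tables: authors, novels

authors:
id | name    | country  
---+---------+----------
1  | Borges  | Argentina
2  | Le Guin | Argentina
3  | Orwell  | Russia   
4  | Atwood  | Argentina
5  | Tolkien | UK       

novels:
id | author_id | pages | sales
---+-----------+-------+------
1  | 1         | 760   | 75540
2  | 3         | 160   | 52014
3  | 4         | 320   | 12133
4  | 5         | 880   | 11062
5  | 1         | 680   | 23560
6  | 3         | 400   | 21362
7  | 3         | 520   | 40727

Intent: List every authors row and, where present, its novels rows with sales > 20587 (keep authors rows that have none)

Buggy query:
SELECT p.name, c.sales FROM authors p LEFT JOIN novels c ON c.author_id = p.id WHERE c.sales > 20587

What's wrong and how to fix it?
Bug: Filtering c.sales in WHERE discards the NULL rows produced by LEFT JOIN, turning it into an inner join

Fix: Put 'c.sales > 20587' in the JOIN's ON clause instead of WHERE

Corrected query:
SELECT p.name, c.sales FROM authors p LEFT JOIN novels c ON c.author_id = p.id AND c.sales > 20587

Result:
name    | sales
--------+------
Borges  | 23560
Borges  | 75540
Le Guin | NULL 
Orwell  | 21362
Orwell  | 40727
Orwell  | 52014
Atwood  | NULL 
Tolkien | NULL 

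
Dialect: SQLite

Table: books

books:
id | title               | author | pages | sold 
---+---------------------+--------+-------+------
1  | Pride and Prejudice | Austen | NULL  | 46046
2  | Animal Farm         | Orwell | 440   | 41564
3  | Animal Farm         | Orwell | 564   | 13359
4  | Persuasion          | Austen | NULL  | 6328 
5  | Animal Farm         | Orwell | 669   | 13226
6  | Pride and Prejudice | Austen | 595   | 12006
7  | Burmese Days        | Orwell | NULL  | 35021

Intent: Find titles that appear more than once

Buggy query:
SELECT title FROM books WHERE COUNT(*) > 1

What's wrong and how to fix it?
Bug: WHERE can't reference COUNT(*); aggregates are computed after WHERE

Fix: Group first, then use HAVING for the count condition

Corrected query:
SELECT title FROM books GROUP BY title HAVING COUNT(*) > 1

Result:
title              
-------------------
Animal Farm        
Pride and Prejudice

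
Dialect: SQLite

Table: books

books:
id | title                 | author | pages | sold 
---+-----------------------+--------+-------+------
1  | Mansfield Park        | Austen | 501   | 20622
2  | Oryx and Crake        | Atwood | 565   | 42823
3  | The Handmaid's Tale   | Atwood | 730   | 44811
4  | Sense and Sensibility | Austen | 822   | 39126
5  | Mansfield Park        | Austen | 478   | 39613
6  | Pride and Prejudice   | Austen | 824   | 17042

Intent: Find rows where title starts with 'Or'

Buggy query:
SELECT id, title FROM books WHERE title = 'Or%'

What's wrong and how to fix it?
Bug: '=' compares the literal string including the % character; pattern matching needs LIKE

Fix: Use LIKE for wildcard pattern matching

Corrected query:
SELECT id, title FROM books WHERE title LIKE 'Or%'

Result:
id | title         
---+---------------
2  | Oryx and Crake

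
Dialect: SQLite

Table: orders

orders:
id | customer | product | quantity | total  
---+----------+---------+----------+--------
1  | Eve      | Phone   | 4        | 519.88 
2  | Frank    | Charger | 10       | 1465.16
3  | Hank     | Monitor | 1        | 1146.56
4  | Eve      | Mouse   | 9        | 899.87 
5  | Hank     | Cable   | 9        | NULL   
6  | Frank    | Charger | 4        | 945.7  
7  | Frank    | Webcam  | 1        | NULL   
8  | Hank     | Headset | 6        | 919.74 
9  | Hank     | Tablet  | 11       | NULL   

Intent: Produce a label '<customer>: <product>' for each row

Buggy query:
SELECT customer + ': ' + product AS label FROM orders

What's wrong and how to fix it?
Bug: SQLite uses || for string concatenation; + coerces text to numbers (yielding 0)

Fix: Replace + with || to concatenate text

Corrected query:
SELECT customer || ': ' || product AS label FROM orders

Result:
label         
--------------
Eve: Phone    
Frank: Charger
Hank: Monitor 
Eve: Mouse    
Hank: Cable   
Frank: Charger
Frank: Webcam 
Hank: Headset 
Hank: Tablet  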